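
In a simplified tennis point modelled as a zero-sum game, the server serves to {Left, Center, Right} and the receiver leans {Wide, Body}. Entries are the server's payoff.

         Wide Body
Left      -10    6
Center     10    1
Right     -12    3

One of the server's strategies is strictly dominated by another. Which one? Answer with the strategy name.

Right

Left gives a strictly higher payoff than Right against every column: -10 > -12, 6 > 3.
So Right is strictly dominated and the server never plays it.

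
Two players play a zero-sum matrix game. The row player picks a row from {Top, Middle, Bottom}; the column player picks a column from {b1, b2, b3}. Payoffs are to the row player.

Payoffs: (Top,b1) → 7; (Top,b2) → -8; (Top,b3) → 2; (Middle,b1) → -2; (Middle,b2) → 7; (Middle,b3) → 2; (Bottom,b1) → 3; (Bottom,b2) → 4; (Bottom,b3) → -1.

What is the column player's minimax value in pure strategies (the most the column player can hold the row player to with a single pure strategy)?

2

Column maxima: b1 → 7, b2 → 7, b3 → 2.
The smallest of these is 2.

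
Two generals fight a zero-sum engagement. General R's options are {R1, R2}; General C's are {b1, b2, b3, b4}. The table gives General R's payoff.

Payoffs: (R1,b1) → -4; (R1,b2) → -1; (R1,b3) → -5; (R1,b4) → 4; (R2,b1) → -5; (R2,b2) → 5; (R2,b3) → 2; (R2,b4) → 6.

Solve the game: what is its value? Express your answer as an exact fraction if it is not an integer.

Row minima: R1 → -5, R2 → -5; maximin = -5.
Column maxima: b1 → -4, b2 → 5, b3 → 2, b4 → 6; minimax = -4.
-5 ≠ -4, so there is no saddle point; optimal play is mixed.
b2 is strictly dominated by b1 (it gives General R strictly more in every row), so General C never plays it.
b4 is strictly dominated by b1 (it gives General R strictly more in every row), so General C never plays it.
On the remaining 2×2 (R1, R2 vs b1, b3):
Let General R play R1 with probability p. Expected payoff against b1: (-4)p + (-5)(1−p) = p − 5; against b3: (-5)p + 2(1−p) = −7p + 2.
Setting these equal: p − 5 = −7p + 2 ⇒ 8p = 7 ⇒ p = 7/8, and the value is (1)·(7/8) − 5 = -33/8.
For General C: with q = P(b1), equating R1's and R2's payoffs gives q − 5 = −7q + 2 ⇒ q = 7/8.

-33/8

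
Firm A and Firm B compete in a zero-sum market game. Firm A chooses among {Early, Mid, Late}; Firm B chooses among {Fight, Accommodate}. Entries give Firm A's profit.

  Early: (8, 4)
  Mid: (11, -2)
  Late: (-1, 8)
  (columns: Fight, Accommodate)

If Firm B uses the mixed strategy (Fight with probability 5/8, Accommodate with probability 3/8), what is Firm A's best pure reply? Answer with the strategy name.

Early

Expected payoff of Early: (5/8)·8 + (3/8)·4 = 13/2.
Expected payoff of Mid: (5/8)·11 + (3/8)·(-2) = 49/8.
Expected payoff of Late: (5/8)·(-1) + (3/8)·8 = 19/8.
The largest is 13/2, so Firm A's best response is Early.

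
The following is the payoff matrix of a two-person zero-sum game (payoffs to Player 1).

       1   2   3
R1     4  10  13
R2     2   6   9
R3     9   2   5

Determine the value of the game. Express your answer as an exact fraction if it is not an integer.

82/13

Row minima: R1 → 4, R2 → 2, R3 → 2; maximin = 4.
Column maxima: 1 → 9, 2 → 10, 3 → 13; minimax = 9.
4 ≠ 9, so there is no saddle point; optimal play is mixed.
R2 is strictly dominated by R1, so Player 1 never plays it.
3 is strictly dominated by 2 (it gives Player 1 strictly more in every row), so Player 2 never plays it.
On the remaining 2×2 (R1, R3 vs 1, 2):
Let Player 1 play R1 with probability p. Expected payoff against 1: 4p + 9(1−p) = −5p + 9; against 2: 10p + 2(1−p) = 8p + 2.
Setting these equal: −5p + 9 = 8p + 2 ⇒ −13p = -7 ⇒ p = 7/13, and the value is (-5)·(7/13) + 9 = 82/13.
For Player 2: with q = P(1), equating R1's and R3's payoffs gives −6q + 10 = 7q + 2 ⇒ q = 8/13.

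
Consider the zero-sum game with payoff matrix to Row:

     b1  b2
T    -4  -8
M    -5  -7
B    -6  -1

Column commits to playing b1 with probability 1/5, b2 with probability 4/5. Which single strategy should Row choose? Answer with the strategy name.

Expected payoff of T: (1/5)·(-4) + (4/5)·(-8) = -36/5.
Expected payoff of M: (1/5)·(-5) + (4/5)·(-7) = -33/5.
Expected payoff of B: (1/5)·(-6) + (4/5)·(-1) = -2.
The largest is -2, so Row's best response is B.

B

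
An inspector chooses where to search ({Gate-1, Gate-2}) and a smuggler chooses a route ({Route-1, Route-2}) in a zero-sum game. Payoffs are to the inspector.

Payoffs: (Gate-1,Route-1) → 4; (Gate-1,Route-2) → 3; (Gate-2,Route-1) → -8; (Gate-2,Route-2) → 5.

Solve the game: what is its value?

22/7

Row minima: Gate-1 → 3, Gate-2 → -8; maximin = 3.
Column maxima: Route-1 → 4, Route-2 → 5; minimax = 4.
3 ≠ 4, so there is no saddle point; optimal play is mixed.
Let the inspector play Gate-1 with probability p. Expected payoff against Route-1: 4p + (-8)(1−p) = 12p − 8; against Route-2: 3p + 5(1−p) = −2p + 5.
Setting these equal: 12p − 8 = −2p + 5 ⇒ 14p = 13 ⇒ p = 13/14, and the value is (12)·(13/14) − 8 = 22/7.
For the smuggler: with q = P(Route-1), equating Gate-1's and Gate-2's payoffs gives q + 3 = −13q + 5 ⇒ q = 1/7.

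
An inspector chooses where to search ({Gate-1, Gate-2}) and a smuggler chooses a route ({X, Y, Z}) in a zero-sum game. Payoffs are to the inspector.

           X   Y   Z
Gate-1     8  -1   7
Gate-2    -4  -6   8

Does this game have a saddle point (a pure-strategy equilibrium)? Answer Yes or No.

Row minima: Gate-1 → -1, Gate-2 → -6; maximin = -1.
Column maxima: X → 8, Y → -1, Z → 8; minimax = -1.
maximin = minimax = -1, so a saddle point exists.

Yes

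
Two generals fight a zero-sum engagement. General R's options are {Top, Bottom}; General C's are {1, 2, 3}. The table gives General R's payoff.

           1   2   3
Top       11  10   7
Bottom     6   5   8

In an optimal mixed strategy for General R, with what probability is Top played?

Row minima: Top → 7, Bottom → 5; maximin = 7.
Column maxima: 1 → 11, 2 → 10, 3 → 8; minimax = 8.
7 ≠ 8, so there is no saddle point; optimal play is mixed.
1 is strictly dominated by 2 (it gives General R strictly more in every row), so General C never plays it.
On the remaining 2×2 (Top, Bottom vs 2, 3):
Let General R play Top with probability p. Expected payoff against 2: 10p + 5(1−p) = 5p + 5; against 3: 7p + 8(1−p) = −p + 8.
Setting these equal: 5p + 5 = −p + 8 ⇒ 6p = 3 ⇒ p = 1/2, and the value is (5)·(1/2) + 5 = 15/2.
For General C: with q = P(2), equating Top's and Bottom's payoffs gives 3q + 7 = −3q + 8 ⇒ q = 1/6.

1/2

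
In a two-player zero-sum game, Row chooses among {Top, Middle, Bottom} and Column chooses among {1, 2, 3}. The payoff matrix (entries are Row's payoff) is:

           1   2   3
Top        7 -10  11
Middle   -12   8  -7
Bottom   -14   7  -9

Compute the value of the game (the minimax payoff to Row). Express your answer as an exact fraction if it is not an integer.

Row minima: Top → -10, Middle → -12, Bottom → -14; maximin = -10.
Column maxima: 1 → 7, 2 → 8, 3 → 11; minimax = 7.
-10 ≠ 7, so there is no saddle point; optimal play is mixed.
Bottom is strictly dominated by Middle, so Row never plays it.
3 is strictly dominated by 1 (it gives Row strictly more in every row), so Column never plays it.
On the remaining 2×2 (Top, Middle vs 1, 2):
Let Row play Top with probability p. Expected payoff against 1: 7p + (-12)(1−p) = 19p − 12; against 2: (-10)p + 8(1−p) = −18p + 8.
Setting these equal: 19p − 12 = −18p + 8 ⇒ 37p = 20 ⇒ p = 20/37, and the value is (19)·(20/37) − 12 = -64/37.
For Column: with q = P(1), equating Top's and Middle's payoffs gives 17q − 10 = −20q + 8 ⇒ q = 18/37.

-64/37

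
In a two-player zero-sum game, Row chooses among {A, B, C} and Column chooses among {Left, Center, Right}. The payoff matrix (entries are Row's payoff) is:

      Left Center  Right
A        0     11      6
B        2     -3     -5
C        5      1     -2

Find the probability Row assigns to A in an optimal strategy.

7/13

Row minima: A → 0, B → -5, C → -2; maximin = 0.
Column maxima: Left → 5, Center → 11, Right → 6; minimax = 5.
0 ≠ 5, so there is no saddle point; optimal play is mixed.
B is strictly dominated by C, so Row never plays it.
Center is strictly dominated by Right (it gives Row strictly more in every row), so Column never plays it.
On the remaining 2×2 (A, C vs Left, Right):
Let Row play A with probability p. Expected payoff against Left: 0p + 5(1−p) = −5p + 5; against Right: 6p + (-2)(1−p) = 8p − 2.
Setting these equal: −5p + 5 = 8p − 2 ⇒ −13p = -7 ⇒ p = 7/13, and the value is (-5)·(7/13) + 5 = 30/13.
For Column: with q = P(Left), equating A's and C's payoffs gives −6q + 6 = 7q − 2 ⇒ q = 8/13.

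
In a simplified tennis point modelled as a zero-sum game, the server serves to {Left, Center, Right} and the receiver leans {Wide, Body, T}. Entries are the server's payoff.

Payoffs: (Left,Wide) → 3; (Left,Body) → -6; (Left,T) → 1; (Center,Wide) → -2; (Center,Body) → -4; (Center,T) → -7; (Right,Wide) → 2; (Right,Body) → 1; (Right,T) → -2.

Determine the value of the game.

Row minima: Left → -6, Center → -7, Right → -2; maximin = -2.
Column maxima: Wide → 3, Body → 1, T → 1; minimax = 1.
-2 ≠ 1, so there is no saddle point; optimal play is mixed.
Center is strictly dominated by Right, so the server never plays it.
Wide is strictly dominated by Body (it gives the server strictly more in every row), so the receiver never plays it.
On the remaining 2×2 (Left, Right vs Body, T):
Let the server play Left with probability p. Expected payoff against Body: (-6)p + 1(1−p) = −7p + 1; against T: 1p + (-2)(1−p) = 3p − 2.
Setting these equal: −7p + 1 = 3p − 2 ⇒ −10p = -3 ⇒ p = 3/10, and the value is (-7)·(3/10) + 1 = -11/10.
For the receiver: with q = P(Body), equating Left's and Right's payoffs gives −7q + 1 = 3q − 2 ⇒ q = 3/10.

-11/10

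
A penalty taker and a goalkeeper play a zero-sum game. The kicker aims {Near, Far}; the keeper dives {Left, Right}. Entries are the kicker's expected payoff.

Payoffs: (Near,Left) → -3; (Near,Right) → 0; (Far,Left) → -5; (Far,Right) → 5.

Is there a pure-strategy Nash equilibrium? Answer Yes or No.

Yes

Row minima: Near → -3, Far → -5; maximin = -3.
Column maxima: Left → -3, Right → 5; minimax = -3.
maximin = minimax = -3, so a saddle point exists.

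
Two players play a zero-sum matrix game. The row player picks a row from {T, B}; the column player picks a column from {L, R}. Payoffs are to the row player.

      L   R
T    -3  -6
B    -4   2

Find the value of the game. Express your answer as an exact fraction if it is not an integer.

-10/3

Row minima: T → -6, B → -4; maximin = -4.
Column maxima: L → -3, R → 2; minimax = -3.
-4 ≠ -3, so there is no saddle point; optimal play is mixed.
Let the row player play T with probability p. Expected payoff against L: (-3)p + (-4)(1−p) = p − 4; against R: (-6)p + 2(1−p) = −8p + 2.
Setting these equal: p − 4 = −8p + 2 ⇒ 9p = 6 ⇒ p = 2/3, and the value is (1)·(2/3) − 4 = -10/3.
For the column player: with q = P(L), equating T's and B's payoffs gives 3q − 6 = −6q + 2 ⇒ q = 8/9.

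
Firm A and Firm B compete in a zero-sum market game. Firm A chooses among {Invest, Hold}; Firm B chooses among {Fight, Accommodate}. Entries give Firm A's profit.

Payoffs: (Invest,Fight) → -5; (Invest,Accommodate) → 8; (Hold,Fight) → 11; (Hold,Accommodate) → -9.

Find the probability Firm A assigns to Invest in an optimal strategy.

20/33

Row minima: Invest → -5, Hold → -9; maximin = -5.
Column maxima: Fight → 11, Accommodate → 8; minimax = 8.
-5 ≠ 8, so there is no saddle point; optimal play is mixed.
Let Firm A play Invest with probability p. Expected payoff against Fight: (-5)p + 11(1−p) = −16p + 11; against Accommodate: 8p + (-9)(1−p) = 17p − 9.
Setting these equal: −16p + 11 = 17p − 9 ⇒ −33p = -20 ⇒ p = 20/33, and the value is (-16)·(20/33) + 11 = 43/33.
For Firm B: with q = P(Fight), equating Invest's and Hold's payoffs gives −13q + 8 = 20q − 9 ⇒ q = 17/33.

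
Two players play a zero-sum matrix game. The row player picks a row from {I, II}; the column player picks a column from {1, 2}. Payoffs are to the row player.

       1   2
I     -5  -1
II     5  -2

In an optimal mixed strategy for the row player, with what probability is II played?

4/11

Row minima: I → -5, II → -2; maximin = -2.
Column maxima: 1 → 5, 2 → -1; minimax = -1.
-2 ≠ -1, so there is no saddle point; optimal play is mixed.
Let the row player play I with probability p. Expected payoff against 1: (-5)p + 5(1−p) = −10p + 5; against 2: (-1)p + (-2)(1−p) = p − 2.
Setting these equal: −10p + 5 = p − 2 ⇒ −11p = -7 ⇒ p = 7/11, and the value is (-10)·(7/11) + 5 = -15/11.
For the column player: with q = P(1), equating I's and II's payoffs gives −4q − 1 = 7q − 2 ⇒ q = 1/11.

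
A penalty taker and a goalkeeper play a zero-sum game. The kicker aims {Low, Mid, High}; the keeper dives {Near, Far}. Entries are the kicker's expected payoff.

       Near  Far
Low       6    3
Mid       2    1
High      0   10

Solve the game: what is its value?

Row minima: Low → 3, Mid → 1, High → 0; maximin = 3.
Column maxima: Near → 6, Far → 10; minimax = 6.
3 ≠ 6, so there is no saddle point; optimal play is mixed.
Mid is strictly dominated by Low, so the kicker never plays it.
On the remaining 2×2 (Low, High vs Near, Far):
Let the kicker play Low with probability p. Expected payoff against Near: 6p + 0(1−p) = 6p; against Far: 3p + 10(1−p) = −7p + 10.
Setting these equal: 6p = −7p + 10 ⇒ 13p = 10 ⇒ p = 10/13, and the value is (6)·(10/13) = 60/13.
For the keeper: with q = P(Near), equating Low's and High's payoffs gives 3q + 3 = −10q + 10 ⇒ q = 7/13.

60/13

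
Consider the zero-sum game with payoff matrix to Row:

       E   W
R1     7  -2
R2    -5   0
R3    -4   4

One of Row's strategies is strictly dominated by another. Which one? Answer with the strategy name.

R3 gives a strictly higher payoff than R2 against every column: -4 > -5, 4 > 0.
So R2 is strictly dominated and Row never plays it.

R2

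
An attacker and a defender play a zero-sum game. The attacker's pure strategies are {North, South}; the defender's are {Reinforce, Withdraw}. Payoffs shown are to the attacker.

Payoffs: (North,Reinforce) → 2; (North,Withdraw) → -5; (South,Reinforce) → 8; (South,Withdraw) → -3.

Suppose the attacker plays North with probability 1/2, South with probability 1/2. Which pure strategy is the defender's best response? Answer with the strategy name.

Withdraw

If the defender plays Reinforce, the attacker's expected payoff is (1/2)·2 + (1/2)·8 = 5.
If the defender plays Withdraw, the attacker's expected payoff is (1/2)·(-5) + (1/2)·(-3) = -4.
The defender minimizes the attacker's payoff; the smallest is -4, so the best response is Withdraw.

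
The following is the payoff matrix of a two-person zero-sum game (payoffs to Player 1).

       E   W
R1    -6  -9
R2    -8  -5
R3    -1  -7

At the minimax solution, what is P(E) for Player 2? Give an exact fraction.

2/9

Row minima: R1 → -9, R2 → -8, R3 → -7; maximin = -7.
Column maxima: E → -1, W → -5; minimax = -5.
-7 ≠ -5, so there is no saddle point; optimal play is mixed.
R1 is strictly dominated by R3, so Player 1 never plays it.
On the remaining 2×2 (R2, R3 vs E, W):
Let Player 1 play R2 with probability p. Expected payoff against E: (-8)p + (-1)(1−p) = −7p − 1; against W: (-5)p + (-7)(1−p) = 2p − 7.
Setting these equal: −7p − 1 = 2p − 7 ⇒ −9p = -6 ⇒ p = 2/3, and the value is (-7)·(2/3) − 1 = -17/3.
For Player 2: with q = P(E), equating R2's and R3's payoffs gives −3q − 5 = 6q − 7 ⇒ q = 2/9.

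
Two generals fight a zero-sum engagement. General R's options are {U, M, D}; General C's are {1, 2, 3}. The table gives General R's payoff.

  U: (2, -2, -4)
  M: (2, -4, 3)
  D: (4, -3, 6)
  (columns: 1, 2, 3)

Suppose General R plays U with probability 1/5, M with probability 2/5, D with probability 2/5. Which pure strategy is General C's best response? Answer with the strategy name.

2

If General C plays 1, General R's expected payoff is (1/5)·2 + (2/5)·2 + (2/5)·4 = 14/5.
If General C plays 2, General R's expected payoff is (1/5)·(-2) + (2/5)·(-4) + (2/5)·(-3) = -16/5.
If General C plays 3, General R's expected payoff is (1/5)·(-4) + (2/5)·3 + (2/5)·6 = 14/5.
General C minimizes General R's payoff; the smallest is -16/5, so the best response is 2.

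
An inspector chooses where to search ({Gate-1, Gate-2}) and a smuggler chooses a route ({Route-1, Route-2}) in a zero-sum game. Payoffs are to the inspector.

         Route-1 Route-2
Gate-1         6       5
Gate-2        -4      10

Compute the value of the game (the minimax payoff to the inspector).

16/3

Row minima: Gate-1 → 5, Gate-2 → -4; maximin = 5.
Column maxima: Route-1 → 6, Route-2 → 10; minimax = 6.
5 ≠ 6, so there is no saddle point; optimal play is mixed.
Let the inspector play Gate-1 with probability p. Expected payoff against Route-1: 6p + (-4)(1−p) = 10p − 4; against Route-2: 5p + 10(1−p) = −5p + 10.
Setting these equal: 10p − 4 = −5p + 10 ⇒ 15p = 14 ⇒ p = 14/15, and the value is (10)·(14/15) − 4 = 16/3.
For the smuggler: with q = P(Route-1), equating Gate-1's and Gate-2's payoffs gives q + 5 = −14q + 10 ⇒ q = 1/3.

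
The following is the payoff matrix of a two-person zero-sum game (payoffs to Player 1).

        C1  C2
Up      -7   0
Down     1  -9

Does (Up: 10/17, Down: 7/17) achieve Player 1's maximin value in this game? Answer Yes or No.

Against C1 this mix gives (10/17)·(-7) + (7/17)·1 = -63/17.
Against C2 this mix gives (10/17)·0 + (7/17)·(-9) = -63/17.
All of Player 2's active replies (C1, C2) yield -63/17, and no column does worse for Player 1. The mix makes Player 2 indifferent and guarantees -63/17, so it is optimal.

Yes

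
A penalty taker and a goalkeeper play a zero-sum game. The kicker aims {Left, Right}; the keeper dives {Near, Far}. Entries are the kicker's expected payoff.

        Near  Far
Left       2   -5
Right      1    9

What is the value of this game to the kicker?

Row minima: Left → -5, Right → 1; maximin = 1.
Column maxima: Near → 2, Far → 9; minimax = 2.
1 ≠ 2, so there is no saddle point; optimal play is mixed.
Let the kicker play Left with probability p. Expected payoff against Near: 2p + 1(1−p) = p + 1; against Far: (-5)p + 9(1−p) = −14p + 9.
Setting these equal: p + 1 = −14p + 9 ⇒ 15p = 8 ⇒ p = 8/15, and the value is (1)·(8/15) + 1 = 23/15.
For the keeper: with q = P(Near), equating Left's and Right's payoffs gives 7q − 5 = −8q + 9 ⇒ q = 14/15.

23/15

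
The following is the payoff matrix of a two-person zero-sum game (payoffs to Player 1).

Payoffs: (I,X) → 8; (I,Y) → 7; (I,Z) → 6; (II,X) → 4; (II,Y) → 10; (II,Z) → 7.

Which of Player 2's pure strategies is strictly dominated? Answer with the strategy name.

Z holds Player 1's payoff strictly below Y in every row: 6 < 7, 7 < 10.
So Y is strictly dominated for Player 2.

Y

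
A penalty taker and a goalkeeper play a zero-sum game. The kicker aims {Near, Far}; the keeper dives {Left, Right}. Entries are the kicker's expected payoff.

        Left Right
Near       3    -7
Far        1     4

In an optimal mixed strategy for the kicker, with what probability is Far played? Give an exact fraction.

Row minima: Near → -7, Far → 1; maximin = 1.
Column maxima: Left → 3, Right → 4; minimax = 3.
1 ≠ 3, so there is no saddle point; optimal play is mixed.
Let the kicker play Near with probability p. Expected payoff against Left: 3p + 1(1−p) = 2p + 1; against Right: (-7)p + 4(1−p) = −11p + 4.
Setting these equal: 2p + 1 = −11p + 4 ⇒ 13p = 3 ⇒ p = 3/13, and the value is (2)·(3/13) + 1 = 19/13.
For the keeper: with q = P(Left), equating Near's and Far's payoffs gives 10q − 7 = −3q + 4 ⇒ q = 11/13.

10/13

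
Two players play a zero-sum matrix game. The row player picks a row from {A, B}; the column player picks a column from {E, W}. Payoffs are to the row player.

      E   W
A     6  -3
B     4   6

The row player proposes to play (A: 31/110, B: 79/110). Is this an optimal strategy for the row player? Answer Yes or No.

Against E this mix gives (31/110)·6 + (79/110)·4 = 251/55.
Against W this mix gives (31/110)·(-3) + (79/110)·6 = 381/110.
The column player will play W, holding the row player to 381/110. Shifting weight toward the row that does better against W would raise this floor (the equalizing mix achieves 48/11 against both W and E), so the proposed strategy is not optimal.

No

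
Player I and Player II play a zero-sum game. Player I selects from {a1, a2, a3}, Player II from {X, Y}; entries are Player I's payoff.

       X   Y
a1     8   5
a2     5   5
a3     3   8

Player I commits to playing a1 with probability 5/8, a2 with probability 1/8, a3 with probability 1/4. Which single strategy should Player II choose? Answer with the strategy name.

Y

If Player II plays X, Player I's expected payoff is (5/8)·8 + (1/8)·5 + (1/4)·3 = 51/8.
If Player II plays Y, Player I's expected payoff is (5/8)·5 + (1/8)·5 + (1/4)·8 = 23/4.
Player II minimizes Player I's payoff; the smallest is 23/4, so the best response is Y.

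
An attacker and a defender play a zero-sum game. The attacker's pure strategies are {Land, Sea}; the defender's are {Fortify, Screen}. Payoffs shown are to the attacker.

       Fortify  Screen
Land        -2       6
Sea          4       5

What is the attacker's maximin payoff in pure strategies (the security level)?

Row minima: Land → -2, Sea → 4.
The best of these is 4.

4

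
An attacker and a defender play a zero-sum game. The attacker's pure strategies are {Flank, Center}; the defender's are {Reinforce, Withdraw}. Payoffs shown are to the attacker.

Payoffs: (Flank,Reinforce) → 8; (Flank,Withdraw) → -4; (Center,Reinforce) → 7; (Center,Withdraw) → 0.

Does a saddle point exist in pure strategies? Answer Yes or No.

Row minima: Flank → -4, Center → 0; maximin = 0.
Column maxima: Reinforce → 8, Withdraw → 0; minimax = 0.
maximin = minimax = 0, so a saddle point exists.

Yes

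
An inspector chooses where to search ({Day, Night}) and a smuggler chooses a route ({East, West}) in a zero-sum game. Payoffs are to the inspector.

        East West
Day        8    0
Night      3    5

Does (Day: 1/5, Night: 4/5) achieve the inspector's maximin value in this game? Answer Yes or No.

Against East this mix gives (1/5)·8 + (4/5)·3 = 4.
Against West this mix gives (1/5)·0 + (4/5)·5 = 4.
All of the smuggler's active replies (East, West) yield 4, and no column does worse for the inspector. The mix makes the smuggler indifferent and guarantees 4, so it is optimal.

Yes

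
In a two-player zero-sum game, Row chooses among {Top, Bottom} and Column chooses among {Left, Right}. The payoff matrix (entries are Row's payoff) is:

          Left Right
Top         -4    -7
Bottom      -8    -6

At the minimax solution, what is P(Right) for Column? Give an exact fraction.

4/5

Row minima: Top → -7, Bottom → -8; maximin = -7.
Column maxima: Left → -4, Right → -6; minimax = -6.
-7 ≠ -6, so there is no saddle point; optimal play is mixed.
Let Row play Top with probability p. Expected payoff against Left: (-4)p + (-8)(1−p) = 4p − 8; against Right: (-7)p + (-6)(1−p) = −p − 6.
Setting these equal: 4p − 8 = −p − 6 ⇒ 5p = 2 ⇒ p = 2/5, and the value is (4)·(2/5) − 8 = -32/5.
For Column: with q = P(Left), equating Top's and Bottom's payoffs gives 3q − 7 = −2q − 6 ⇒ q = 1/5.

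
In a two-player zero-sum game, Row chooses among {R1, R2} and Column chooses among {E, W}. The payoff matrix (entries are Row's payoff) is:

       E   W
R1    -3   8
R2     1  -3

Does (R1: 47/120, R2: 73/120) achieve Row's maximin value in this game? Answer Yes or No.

No

Against E this mix gives (47/120)·(-3) + (73/120)·1 = -17/30.
Against W this mix gives (47/120)·8 + (73/120)·(-3) = 157/120.
Column will play E, holding Row to -17/30. Shifting weight toward the row that does better against E would raise this floor (the equalizing mix achieves -1/15 against both E and W), so the proposed strategy is not optimal.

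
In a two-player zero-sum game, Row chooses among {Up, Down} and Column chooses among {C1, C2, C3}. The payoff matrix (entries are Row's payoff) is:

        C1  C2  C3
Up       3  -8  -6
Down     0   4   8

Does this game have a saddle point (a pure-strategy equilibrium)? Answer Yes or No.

Row minima: Up → -8, Down → 0; maximin = 0.
Column maxima: C1 → 3, C2 → 4, C3 → 8; minimax = 3.
0 ≠ 3, so no pure-strategy equilibrium exists.

No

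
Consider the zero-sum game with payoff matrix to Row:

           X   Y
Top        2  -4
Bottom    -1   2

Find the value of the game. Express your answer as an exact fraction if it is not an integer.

Row minima: Top → -4, Bottom → -1; maximin = -1.
Column maxima: X → 2, Y → 2; minimax = 2.
-1 ≠ 2, so there is no saddle point; optimal play is mixed.
Let Row play Top with probability p. Expected payoff against X: 2p + (-1)(1−p) = 3p − 1; against Y: (-4)p + 2(1−p) = −6p + 2.
Setting these equal: 3p − 1 = −6p + 2 ⇒ 9p = 3 ⇒ p = 1/3, and the value is (3)·(1/3) − 1 = 0.
For Column: with q = P(X), equating Top's and Bottom's payoffs gives 6q − 4 = −3q + 2 ⇒ q = 2/3.

0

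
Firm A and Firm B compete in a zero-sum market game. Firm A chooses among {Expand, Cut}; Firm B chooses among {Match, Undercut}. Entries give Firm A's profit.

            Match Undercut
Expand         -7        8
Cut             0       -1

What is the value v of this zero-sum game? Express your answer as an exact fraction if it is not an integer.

Row minima: Expand → -7, Cut → -1; maximin = -1.
Column maxima: Match → 0, Undercut → 8; minimax = 0.
-1 ≠ 0, so there is no saddle point; optimal play is mixed.
Let Firm A play Expand with probability p. Expected payoff against Match: (-7)p + 0(1−p) = −7p; against Undercut: 8p + (-1)(1−p) = 9p − 1.
Setting these equal: −7p = 9p − 1 ⇒ −16p = -1 ⇒ p = 1/16, and the value is (-7)·(1/16) = -7/16.
For Firm B: with q = P(Match), equating Expand's and Cut's payoffs gives −15q + 8 = q − 1 ⇒ q = 9/16.

-7/16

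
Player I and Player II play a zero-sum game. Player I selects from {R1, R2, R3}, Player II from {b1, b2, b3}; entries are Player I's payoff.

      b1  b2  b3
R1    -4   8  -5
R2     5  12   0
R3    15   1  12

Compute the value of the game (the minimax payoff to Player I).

144/23

Row minima: R1 → -5, R2 → 0, R3 → 1; maximin = 1.
Column maxima: b1 → 15, b2 → 12, b3 → 12; minimax = 12.
1 ≠ 12, so there is no saddle point; optimal play is mixed.
R1 is strictly dominated by R2, so Player I never plays it.
b1 is strictly dominated by b3 (it gives Player I strictly more in every row), so Player II never plays it.
On the remaining 2×2 (R2, R3 vs b2, b3):
Let Player I play R2 with probability p. Expected payoff against b2: 12p + 1(1−p) = 11p + 1; against b3: 0p + 12(1−p) = −12p + 12.
Setting these equal: 11p + 1 = −12p + 12 ⇒ 23p = 11 ⇒ p = 11/23, and the value is (11)·(11/23) + 1 = 144/23.
For Player II: with q = P(b2), equating R2's and R3's payoffs gives 12q = −11q + 12 ⇒ q = 12/23.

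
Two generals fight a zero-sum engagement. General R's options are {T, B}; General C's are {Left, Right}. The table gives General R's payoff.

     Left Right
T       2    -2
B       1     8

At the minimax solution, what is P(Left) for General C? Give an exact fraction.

Row minima: T → -2, B → 1; maximin = 1.
Column maxima: Left → 2, Right → 8; minimax = 2.
1 ≠ 2, so there is no saddle point; optimal play is mixed.
Let General R play T with probability p. Expected payoff against Left: 2p + 1(1−p) = p + 1; against Right: (-2)p + 8(1−p) = −10p + 8.
Setting these equal: p + 1 = −10p + 8 ⇒ 11p = 7 ⇒ p = 7/11, and the value is (1)·(7/11) + 1 = 18/11.
For General C: with q = P(Left), equating T's and B's payoffs gives 4q − 2 = −7q + 8 ⇒ q = 10/11.

10/11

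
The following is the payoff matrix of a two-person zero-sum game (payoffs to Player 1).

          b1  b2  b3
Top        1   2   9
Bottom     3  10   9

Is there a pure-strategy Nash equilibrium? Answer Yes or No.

Yes

Row minima: Top → 1, Bottom → 3; maximin = 3.
Column maxima: b1 → 3, b2 → 10, b3 → 9; minimax = 3.
maximin = minimax = 3, so a saddle point exists.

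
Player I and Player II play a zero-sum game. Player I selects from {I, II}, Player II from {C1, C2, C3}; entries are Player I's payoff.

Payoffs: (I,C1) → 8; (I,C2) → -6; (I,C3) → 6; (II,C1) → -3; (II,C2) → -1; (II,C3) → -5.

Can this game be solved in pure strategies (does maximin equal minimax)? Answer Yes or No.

No

Row minima: I → -6, II → -5; maximin = -5.
Column maxima: C1 → 8, C2 → -1, C3 → 6; minimax = -1.
-5 ≠ -1, so no pure-strategy equilibrium exists.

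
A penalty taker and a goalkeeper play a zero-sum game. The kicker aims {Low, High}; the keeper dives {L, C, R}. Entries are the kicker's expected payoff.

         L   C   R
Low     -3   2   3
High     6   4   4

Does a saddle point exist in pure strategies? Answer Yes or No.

Row minima: Low → -3, High → 4; maximin = 4.
Column maxima: L → 6, C → 4, R → 4; minimax = 4.
maximin = minimax = 4, so a saddle point exists.

Yes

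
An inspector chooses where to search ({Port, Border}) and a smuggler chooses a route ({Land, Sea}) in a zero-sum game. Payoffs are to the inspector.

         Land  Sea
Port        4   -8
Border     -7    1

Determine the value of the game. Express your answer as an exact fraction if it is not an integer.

-13/5

Row minima: Port → -8, Border → -7; maximin = -7.
Column maxima: Land → 4, Sea → 1; minimax = 1.
-7 ≠ 1, so there is no saddle point; optimal play is mixed.
Let the inspector play Port with probability p. Expected payoff against Land: 4p + (-7)(1−p) = 11p − 7; against Sea: (-8)p + 1(1−p) = −9p + 1.
Setting these equal: 11p − 7 = −9p + 1 ⇒ 20p = 8 ⇒ p = 2/5, and the value is (11)·(2/5) − 7 = -13/5.
For the smuggler: with q = P(Land), equating Port's and Border's payoffs gives 12q − 8 = −8q + 1 ⇒ q = 9/20.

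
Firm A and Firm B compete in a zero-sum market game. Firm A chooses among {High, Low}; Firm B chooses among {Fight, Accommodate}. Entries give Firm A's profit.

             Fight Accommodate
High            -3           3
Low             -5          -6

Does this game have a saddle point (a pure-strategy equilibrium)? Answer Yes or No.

Yes

Row minima: High → -3, Low → -6; maximin = -3.
Column maxima: Fight → -3, Accommodate → 3; minimax = -3.
maximin = minimax = -3, so a saddle point exists.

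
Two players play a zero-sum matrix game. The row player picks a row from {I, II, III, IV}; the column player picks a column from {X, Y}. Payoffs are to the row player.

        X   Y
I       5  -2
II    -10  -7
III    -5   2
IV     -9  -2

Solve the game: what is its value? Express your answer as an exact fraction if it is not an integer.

0

Row minima: I → -2, II → -10, III → -5, IV → -9; maximin = -2.
Column maxima: X → 5, Y → 2; minimax = 2.
-2 ≠ 2, so there is no saddle point; optimal play is mixed.
II is strictly dominated by I, so the row player never plays it.
IV is strictly dominated by III, so the row player never plays it.
On the remaining 2×2 (I, III vs X, Y):
Let the row player play I with probability p. Expected payoff against X: 5p + (-5)(1−p) = 10p − 5; against Y: (-2)p + 2(1−p) = −4p + 2.
Setting these equal: 10p − 5 = −4p + 2 ⇒ 14p = 7 ⇒ p = 1/2, and the value is (10)·(1/2) − 5 = 0.
For the column player: with q = P(X), equating I's and III's payoffs gives 7q − 2 = −7q + 2 ⇒ q = 2/7.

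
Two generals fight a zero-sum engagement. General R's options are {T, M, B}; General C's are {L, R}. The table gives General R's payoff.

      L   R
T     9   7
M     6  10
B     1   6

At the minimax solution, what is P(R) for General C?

1/2

Row minima: T → 7, M → 6, B → 1; maximin = 7.
Column maxima: L → 9, R → 10; minimax = 9.
7 ≠ 9, so there is no saddle point; optimal play is mixed.
B is strictly dominated by T, so General R never plays it.
On the remaining 2×2 (T, M vs L, R):
Let General R play T with probability p. Expected payoff against L: 9p + 6(1−p) = 3p + 6; against R: 7p + 10(1−p) = −3p + 10.
Setting these equal: 3p + 6 = −3p + 10 ⇒ 6p = 4 ⇒ p = 2/3, and the value is (3)·(2/3) + 6 = 8.
For General C: with q = P(L), equating T's and M's payoffs gives 2q + 7 = −4q + 10 ⇒ q = 1/2.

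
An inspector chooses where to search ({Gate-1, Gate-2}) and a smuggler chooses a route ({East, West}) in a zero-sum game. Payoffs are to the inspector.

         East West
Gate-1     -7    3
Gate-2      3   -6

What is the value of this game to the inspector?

-33/19

Row minima: Gate-1 → -7, Gate-2 → -6; maximin = -6.
Column maxima: East → 3, West → 3; minimax = 3.
-6 ≠ 3, so there is no saddle point; optimal play is mixed.
Let the inspector play Gate-1 with probability p. Expected payoff against East: (-7)p + 3(1−p) = −10p + 3; against West: 3p + (-6)(1−p) = 9p − 6.
Setting these equal: −10p + 3 = 9p − 6 ⇒ −19p = -9 ⇒ p = 9/19, and the value is (-10)·(9/19) + 3 = -33/19.
For the smuggler: with q = P(East), equating Gate-1's and Gate-2's payoffs gives −10q + 3 = 9q − 6 ⇒ q = 9/19.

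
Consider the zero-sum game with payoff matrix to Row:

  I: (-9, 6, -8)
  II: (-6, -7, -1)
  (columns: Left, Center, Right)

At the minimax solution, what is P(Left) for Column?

13/16

Row minima: I → -9, II → -7; maximin = -7.
Column maxima: Left → -6, Center → 6, Right → -1; minimax = -6.
-7 ≠ -6, so there is no saddle point; optimal play is mixed.
Right is strictly dominated by Left (it gives Row strictly more in every row), so Column never plays it.
On the remaining 2×2 (I, II vs Left, Center):
Let Row play I with probability p. Expected payoff against Left: (-9)p + (-6)(1−p) = −3p − 6; against Center: 6p + (-7)(1−p) = 13p − 7.
Setting these equal: −3p − 6 = 13p − 7 ⇒ −16p = -1 ⇒ p = 1/16, and the value is (-3)·(1/16) − 6 = -99/16.
For Column: with q = P(Left), equating I's and II's payoffs gives −15q + 6 = q − 7 ⇒ q = 13/16.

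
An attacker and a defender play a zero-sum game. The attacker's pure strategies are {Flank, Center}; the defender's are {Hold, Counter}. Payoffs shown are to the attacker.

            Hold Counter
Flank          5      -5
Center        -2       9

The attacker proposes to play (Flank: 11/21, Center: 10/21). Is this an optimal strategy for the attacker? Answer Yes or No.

Against Hold this mix gives (11/21)·5 + (10/21)·(-2) = 5/3.
Against Counter this mix gives (11/21)·(-5) + (10/21)·9 = 5/3.
All of the defender's active replies (Hold, Counter) yield 5/3, and no column does worse for the attacker. The mix makes the defender indifferent and guarantees 5/3, so it is optimal.

Yes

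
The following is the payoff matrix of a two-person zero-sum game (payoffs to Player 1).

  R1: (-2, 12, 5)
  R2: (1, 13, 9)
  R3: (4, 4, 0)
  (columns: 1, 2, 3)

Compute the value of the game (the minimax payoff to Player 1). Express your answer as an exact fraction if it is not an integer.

Row minima: R1 → -2, R2 → 1, R3 → 0; maximin = 1.
Column maxima: 1 → 4, 2 → 13, 3 → 9; minimax = 4.
1 ≠ 4, so there is no saddle point; optimal play is mixed.
R1 is strictly dominated by R2, so Player 1 never plays it.
2 is strictly dominated by 3 (it gives Player 1 strictly more in every row), so Player 2 never plays it.
On the remaining 2×2 (R2, R3 vs 1, 3):
Let Player 1 play R2 with probability p. Expected payoff against 1: 1p + 4(1−p) = −3p + 4; against 3: 9p + 0(1−p) = 9p.
Setting these equal: −3p + 4 = 9p ⇒ −12p = -4 ⇒ p = 1/3, and the value is (-3)·(1/3) + 4 = 3.
For Player 2: with q = P(1), equating R2's and R3's payoffs gives −8q + 9 = 4q ⇒ q = 3/4.

3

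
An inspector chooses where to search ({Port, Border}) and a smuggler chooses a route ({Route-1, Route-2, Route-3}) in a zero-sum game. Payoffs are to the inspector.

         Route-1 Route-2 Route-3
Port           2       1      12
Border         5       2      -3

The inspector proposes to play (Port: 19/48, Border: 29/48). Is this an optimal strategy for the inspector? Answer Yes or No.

No

Against Route-1 this mix gives (19/48)·2 + (29/48)·5 = 61/16.
Against Route-2 this mix gives (19/48)·1 + (29/48)·2 = 77/48.
Against Route-3 this mix gives (19/48)·12 + (29/48)·(-3) = 47/16.
The smuggler will play Route-2, holding the inspector to 77/48. Shifting weight toward the row that does better against Route-2 would raise this floor (the equalizing mix achieves 27/16 against both Route-2 and Route-3), so the proposed strategy is not optimal.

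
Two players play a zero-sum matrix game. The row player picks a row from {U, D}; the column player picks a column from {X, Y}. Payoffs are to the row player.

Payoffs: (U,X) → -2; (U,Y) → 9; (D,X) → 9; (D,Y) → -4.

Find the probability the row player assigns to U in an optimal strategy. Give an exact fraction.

Row minima: U → -2, D → -4; maximin = -2.
Column maxima: X → 9, Y → 9; minimax = 9.
-2 ≠ 9, so there is no saddle point; optimal play is mixed.
Let the row player play U with probability p. Expected payoff against X: (-2)p + 9(1−p) = −11p + 9; against Y: 9p + (-4)(1−p) = 13p − 4.
Setting these equal: −11p + 9 = 13p − 4 ⇒ −24p = -13 ⇒ p = 13/24, and the value is (-11)·(13/24) + 9 = 73/24.
For the column player: with q = P(X), equating U's and D's payoffs gives −11q + 9 = 13q − 4 ⇒ q = 13/24.

13/24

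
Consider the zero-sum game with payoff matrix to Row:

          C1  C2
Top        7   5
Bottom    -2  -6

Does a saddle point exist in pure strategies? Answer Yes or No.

Row minima: Top → 5, Bottom → -6; maximin = 5.
Column maxima: C1 → 7, C2 → 5; minimax = 5.
maximin = minimax = 5, so a saddle point exists.

Yes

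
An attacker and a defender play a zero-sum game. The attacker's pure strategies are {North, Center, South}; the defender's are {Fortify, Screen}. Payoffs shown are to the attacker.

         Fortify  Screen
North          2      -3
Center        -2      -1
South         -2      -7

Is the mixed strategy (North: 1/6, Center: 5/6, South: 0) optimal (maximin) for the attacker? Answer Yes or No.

Against Fortify this mix gives (1/6)·2 + (5/6)·(-2) = -4/3.
Against Screen this mix gives (1/6)·(-3) + (5/6)·(-1) = -4/3.
All of the defender's active replies (Fortify, Screen) yield -4/3, and no column does worse for the attacker. The mix makes the defender indifferent and guarantees -4/3, so it is optimal.

Yes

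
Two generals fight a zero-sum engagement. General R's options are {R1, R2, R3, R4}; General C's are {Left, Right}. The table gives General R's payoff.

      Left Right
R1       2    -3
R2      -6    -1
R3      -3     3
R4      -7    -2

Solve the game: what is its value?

Row minima: R1 → -3, R2 → -6, R3 → -3, R4 → -7; maximin = -3.
Column maxima: Left → 2, Right → 3; minimax = 2.
-3 ≠ 2, so there is no saddle point; optimal play is mixed.
R2 is strictly dominated by R3, so General R never plays it.
R4 is strictly dominated by R3, so General R never plays it.
On the remaining 2×2 (R1, R3 vs Left, Right):
Let General R play R1 with probability p. Expected payoff against Left: 2p + (-3)(1−p) = 5p − 3; against Right: (-3)p + 3(1−p) = −6p + 3.
Setting these equal: 5p − 3 = −6p + 3 ⇒ 11p = 6 ⇒ p = 6/11, and the value is (5)·(6/11) − 3 = -3/11.
For General C: with q = P(Left), equating R1's and R3's payoffs gives 5q − 3 = −6q + 3 ⇒ q = 6/11.

-3/11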